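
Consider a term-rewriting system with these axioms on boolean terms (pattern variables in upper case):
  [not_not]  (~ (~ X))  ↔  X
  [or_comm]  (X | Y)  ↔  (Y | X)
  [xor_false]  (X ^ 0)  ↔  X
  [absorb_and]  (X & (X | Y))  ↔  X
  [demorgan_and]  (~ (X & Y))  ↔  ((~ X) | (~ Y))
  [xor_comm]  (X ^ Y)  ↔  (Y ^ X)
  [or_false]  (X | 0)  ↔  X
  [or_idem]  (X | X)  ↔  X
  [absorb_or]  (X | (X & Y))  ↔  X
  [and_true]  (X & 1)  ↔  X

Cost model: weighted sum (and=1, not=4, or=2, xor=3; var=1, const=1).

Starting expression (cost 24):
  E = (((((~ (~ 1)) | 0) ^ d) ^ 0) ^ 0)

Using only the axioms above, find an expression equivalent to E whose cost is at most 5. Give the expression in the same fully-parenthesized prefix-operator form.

1. [not_not →] (~ (~ 1))  →  1;  E = ((((1 | 0) ^ d) ^ 0) ^ 0)
2. [or_false →] (1 | 0)  →  1;  E = (((1 ^ d) ^ 0) ^ 0)
3. [xor_false →] (((1 ^ d) ^ 0) ^ 0)  →  ((1 ^ d) ^ 0)
4. [xor_false →] ((1 ^ d) ^ 0)  →  (1 ^ d);  cost 5 ≤ 5, done

(1 ^ d)   [cost 5]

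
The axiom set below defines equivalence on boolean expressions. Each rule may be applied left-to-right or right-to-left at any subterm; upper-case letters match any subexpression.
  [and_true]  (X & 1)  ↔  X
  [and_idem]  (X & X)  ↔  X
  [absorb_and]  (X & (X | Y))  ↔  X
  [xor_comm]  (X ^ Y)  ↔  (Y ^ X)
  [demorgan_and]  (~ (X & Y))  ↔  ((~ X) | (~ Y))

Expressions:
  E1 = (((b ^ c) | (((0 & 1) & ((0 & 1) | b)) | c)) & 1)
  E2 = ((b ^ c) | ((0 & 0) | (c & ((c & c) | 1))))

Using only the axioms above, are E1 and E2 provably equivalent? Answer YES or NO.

YES

(1) ((0 & 1) & ((0 & 1) | b))  =[absorb_and →]=  (0 & 1)    ⊢ (((b ^ c) | ((0 & 1) | c)) & 1)
(2) (0 & 1)  =[and_true →]=  0    ⊢ (((b ^ c) | (0 | c)) & 1)
(3) (((b ^ c) | (0 | c)) & 1)  =[and_true →]=  ((b ^ c) | (0 | c))
(4) c  =[absorb_and ←]=  (c & (c | 1))    ⊢ ((b ^ c) | (0 | (c & (c | 1))))
(5) c  =[and_idem ←]=  (c & c)    ⊢ ((b ^ c) | (0 | (c & ((c & c) | 1))))
(6) 0  =[and_idem ←]=  (0 & 0)    ⊢ E2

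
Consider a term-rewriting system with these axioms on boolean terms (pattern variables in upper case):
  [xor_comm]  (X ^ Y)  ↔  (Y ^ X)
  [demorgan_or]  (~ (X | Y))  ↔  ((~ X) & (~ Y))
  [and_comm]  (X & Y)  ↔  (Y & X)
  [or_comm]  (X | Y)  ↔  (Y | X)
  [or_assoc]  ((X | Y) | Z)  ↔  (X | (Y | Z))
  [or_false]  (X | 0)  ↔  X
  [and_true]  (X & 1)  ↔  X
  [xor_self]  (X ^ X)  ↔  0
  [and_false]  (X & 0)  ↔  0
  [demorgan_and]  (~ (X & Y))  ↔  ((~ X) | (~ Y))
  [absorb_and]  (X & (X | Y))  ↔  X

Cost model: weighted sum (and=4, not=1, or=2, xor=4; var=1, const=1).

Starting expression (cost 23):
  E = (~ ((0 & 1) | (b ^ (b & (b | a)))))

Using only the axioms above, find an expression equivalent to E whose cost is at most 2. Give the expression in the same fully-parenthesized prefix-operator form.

1. [absorb_and →] (b & (b | a))  →  b;  E = (~ ((0 & 1) | (b ^ b)))
2. [and_true →] (0 & 1)  →  0;  E = (~ (0 | (b ^ b)))
3. [xor_self →] (b ^ b)  →  0;  E = (~ (0 | 0))
4. [or_false →] (0 | 0)  →  0;  cost 2 ≤ 2, done

(~ 0)   [cost 2]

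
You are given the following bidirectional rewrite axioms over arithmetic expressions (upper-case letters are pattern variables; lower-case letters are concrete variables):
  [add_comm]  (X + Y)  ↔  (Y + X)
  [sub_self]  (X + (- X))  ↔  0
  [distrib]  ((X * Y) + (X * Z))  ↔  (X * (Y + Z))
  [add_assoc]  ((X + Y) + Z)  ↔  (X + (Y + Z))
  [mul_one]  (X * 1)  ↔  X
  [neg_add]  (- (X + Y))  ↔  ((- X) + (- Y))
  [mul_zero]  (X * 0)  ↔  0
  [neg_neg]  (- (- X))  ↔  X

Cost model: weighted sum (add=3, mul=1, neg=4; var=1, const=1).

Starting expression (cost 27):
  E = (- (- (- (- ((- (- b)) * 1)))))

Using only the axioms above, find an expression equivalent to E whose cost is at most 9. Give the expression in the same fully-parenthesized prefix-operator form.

step 1: mul_one (→) rewrites ((- (- b)) * 1) into (- (- b)), now (- (- (- (- (- (- b))))))
step 2: neg_neg (→) rewrites (- (- (- (- (- b))))) into (- (- (- b))), now (- (- (- (- b))))
step 3: neg_neg (→) rewrites (- (- b)) into b, reaching cost 9 (bound 9)

(- (- b))   [cost 9]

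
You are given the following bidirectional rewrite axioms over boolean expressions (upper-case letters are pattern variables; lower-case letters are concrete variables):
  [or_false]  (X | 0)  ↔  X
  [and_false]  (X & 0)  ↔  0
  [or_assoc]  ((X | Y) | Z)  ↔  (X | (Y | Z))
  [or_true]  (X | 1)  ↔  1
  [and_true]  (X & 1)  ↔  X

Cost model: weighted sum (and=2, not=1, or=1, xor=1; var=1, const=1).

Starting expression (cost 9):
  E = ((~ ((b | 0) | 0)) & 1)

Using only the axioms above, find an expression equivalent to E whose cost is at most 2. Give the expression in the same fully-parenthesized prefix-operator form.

(1) ((~ ((b | 0) | 0)) & 1)  =[and_true →]=  (~ ((b | 0) | 0))
(2) ((b | 0) | 0)  =[or_false →]=  (b | 0)    ⊢ (~ (b | 0))
(3) (b | 0)  =[or_false →]=  b    ⊢ cost 2, within 2

(~ b)   [cost 2]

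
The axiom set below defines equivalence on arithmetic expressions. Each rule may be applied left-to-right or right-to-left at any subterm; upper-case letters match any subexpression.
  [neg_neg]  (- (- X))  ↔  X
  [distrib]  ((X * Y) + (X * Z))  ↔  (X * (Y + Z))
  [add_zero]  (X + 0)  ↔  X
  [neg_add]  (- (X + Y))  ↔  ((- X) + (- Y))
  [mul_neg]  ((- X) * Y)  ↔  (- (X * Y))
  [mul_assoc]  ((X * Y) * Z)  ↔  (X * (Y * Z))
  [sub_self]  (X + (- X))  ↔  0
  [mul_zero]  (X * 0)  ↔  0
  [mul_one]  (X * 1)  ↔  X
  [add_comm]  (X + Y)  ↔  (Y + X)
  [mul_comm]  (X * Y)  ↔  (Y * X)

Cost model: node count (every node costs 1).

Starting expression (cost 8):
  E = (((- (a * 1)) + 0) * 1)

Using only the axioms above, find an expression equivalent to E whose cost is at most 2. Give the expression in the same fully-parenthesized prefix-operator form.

(- a)   [cost 2]

step 1: mul_one (→) rewrites (a * 1) into a, now (((- a) + 0) * 1)
step 2: add_zero (→) rewrites ((- a) + 0) into (- a), now ((- a) * 1)
step 3: mul_one (→) rewrites ((- a) * 1) into (- a), reaching cost 2 (bound 2)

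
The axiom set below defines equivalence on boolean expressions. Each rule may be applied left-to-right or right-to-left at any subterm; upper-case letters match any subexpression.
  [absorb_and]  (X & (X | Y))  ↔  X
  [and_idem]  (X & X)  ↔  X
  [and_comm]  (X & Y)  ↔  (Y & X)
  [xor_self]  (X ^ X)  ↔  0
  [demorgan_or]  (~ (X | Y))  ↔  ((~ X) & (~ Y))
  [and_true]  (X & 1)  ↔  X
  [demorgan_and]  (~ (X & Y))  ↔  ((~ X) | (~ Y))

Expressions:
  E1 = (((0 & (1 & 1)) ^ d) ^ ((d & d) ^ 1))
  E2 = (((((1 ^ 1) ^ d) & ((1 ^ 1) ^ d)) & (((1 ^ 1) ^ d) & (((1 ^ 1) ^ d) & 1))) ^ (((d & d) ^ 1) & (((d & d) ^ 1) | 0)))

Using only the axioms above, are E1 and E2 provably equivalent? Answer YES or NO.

1. [and_idem →] (1 & 1)  →  1;  E1 = (((0 & 1) ^ d) ^ ((d & d) ^ 1))
2. [and_idem →] (d & d)  →  d;  E1 = (((0 & 1) ^ d) ^ (d ^ 1))
3. [and_true →] (0 & 1)  →  0;  E1 = ((0 ^ d) ^ (d ^ 1))
4. [and_idem ←] d  →  (d & d);  E1 = ((0 ^ d) ^ ((d & d) ^ 1))
5. [absorb_and ←] ((d & d) ^ 1)  →  (((d & d) ^ 1) & (((d & d) ^ 1) | 0));  E1 = ((0 ^ d) ^ (((d & d) ^ 1) & (((d & d) ^ 1) | 0)))
6. [xor_self ←] 0  →  (1 ^ 1);  E1 = (((1 ^ 1) ^ d) ^ (((d & d) ^ 1) & (((d & d) ^ 1) | 0)))
7. [and_idem ←] ((1 ^ 1) ^ d)  →  (((1 ^ 1) ^ d) & ((1 ^ 1) ^ d));  E1 = ((((1 ^ 1) ^ d) & ((1 ^ 1) ^ d)) ^ (((d & d) ^ 1) & (((d & d) ^ 1) | 0)))
8. [and_idem ←] (((1 ^ 1) ^ d) & ((1 ^ 1) ^ d))  →  ((((1 ^ 1) ^ d) & ((1 ^ 1) ^ d)) & (((1 ^ 1) ^ d) & ((1 ^ 1) ^ d)));  E1 = (((((1 ^ 1) ^ d) & ((1 ^ 1) ^ d)) & (((1 ^ 1) ^ d) & ((1 ^ 1) ^ d))) ^ (((d & d) ^ 1) & (((d & d) ^ 1) | 0)))
9. [and_true ←] ((1 ^ 1) ^ d)  →  (((1 ^ 1) ^ d) & 1);  this is E2

YES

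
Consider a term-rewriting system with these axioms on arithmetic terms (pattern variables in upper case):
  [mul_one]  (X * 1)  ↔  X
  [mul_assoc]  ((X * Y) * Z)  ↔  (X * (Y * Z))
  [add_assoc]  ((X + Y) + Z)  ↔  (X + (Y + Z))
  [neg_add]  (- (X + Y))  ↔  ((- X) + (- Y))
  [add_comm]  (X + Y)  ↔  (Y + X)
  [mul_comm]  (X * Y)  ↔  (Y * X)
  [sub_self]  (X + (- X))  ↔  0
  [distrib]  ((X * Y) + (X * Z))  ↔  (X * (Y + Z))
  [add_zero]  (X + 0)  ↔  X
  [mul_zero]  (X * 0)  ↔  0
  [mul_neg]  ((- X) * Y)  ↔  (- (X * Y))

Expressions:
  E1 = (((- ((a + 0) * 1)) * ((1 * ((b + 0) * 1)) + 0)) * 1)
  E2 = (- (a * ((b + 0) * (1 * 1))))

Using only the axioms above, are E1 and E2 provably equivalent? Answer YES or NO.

1. [add_zero →] (b + 0)  →  b;  E1 = (((- ((a + 0) * 1)) * ((1 * (b * 1)) + 0)) * 1)
2. [add_zero →] ((1 * (b * 1)) + 0)  →  (1 * (b * 1));  E1 = (((- ((a + 0) * 1)) * (1 * (b * 1))) * 1)
3. [mul_comm →] (1 * (b * 1))  →  ((b * 1) * 1);  E1 = (((- ((a + 0) * 1)) * ((b * 1) * 1)) * 1)
4. [mul_one →] ((b * 1) * 1)  →  (b * 1);  E1 = (((- ((a + 0) * 1)) * (b * 1)) * 1)
5. [add_zero →] (a + 0)  →  a;  E1 = (((- (a * 1)) * (b * 1)) * 1)
6. [mul_one →] (a * 1)  →  a;  E1 = (((- a) * (b * 1)) * 1)
7. [mul_one →] (((- a) * (b * 1)) * 1)  →  ((- a) * (b * 1))
8. [mul_neg →] ((- a) * (b * 1))  →  (- (a * (b * 1)))
9. [add_zero ←] b  →  (b + 0);  E1 = (- (a * ((b + 0) * 1)))
10. [mul_one ←] 1  →  (1 * 1);  this is E2

YES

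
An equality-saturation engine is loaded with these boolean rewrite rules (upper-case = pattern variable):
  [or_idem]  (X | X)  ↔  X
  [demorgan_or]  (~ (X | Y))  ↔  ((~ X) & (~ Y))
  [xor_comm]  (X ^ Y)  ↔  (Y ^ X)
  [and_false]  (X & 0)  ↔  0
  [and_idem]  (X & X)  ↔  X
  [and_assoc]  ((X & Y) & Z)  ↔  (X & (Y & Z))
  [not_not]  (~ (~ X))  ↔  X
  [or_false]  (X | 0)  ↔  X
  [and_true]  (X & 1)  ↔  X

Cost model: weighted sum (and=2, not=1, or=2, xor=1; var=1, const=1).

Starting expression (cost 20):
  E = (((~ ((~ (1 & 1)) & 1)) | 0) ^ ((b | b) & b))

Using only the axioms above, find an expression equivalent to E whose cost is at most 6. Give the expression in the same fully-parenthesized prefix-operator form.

((1 | 0) ^ b)   [cost 6]

1. [and_idem →] (1 & 1)  →  1;  E = (((~ ((~ 1) & 1)) | 0) ^ ((b | b) & b))
2. [and_true →] ((~ 1) & 1)  →  (~ 1);  E = (((~ (~ 1)) | 0) ^ ((b | b) & b))
3. [or_idem →] (b | b)  →  b;  E = (((~ (~ 1)) | 0) ^ (b & b))
4. [not_not →] (~ (~ 1))  →  1;  E = ((1 | 0) ^ (b & b))
5. [and_idem →] (b & b)  →  b;  cost 6 ≤ 6, done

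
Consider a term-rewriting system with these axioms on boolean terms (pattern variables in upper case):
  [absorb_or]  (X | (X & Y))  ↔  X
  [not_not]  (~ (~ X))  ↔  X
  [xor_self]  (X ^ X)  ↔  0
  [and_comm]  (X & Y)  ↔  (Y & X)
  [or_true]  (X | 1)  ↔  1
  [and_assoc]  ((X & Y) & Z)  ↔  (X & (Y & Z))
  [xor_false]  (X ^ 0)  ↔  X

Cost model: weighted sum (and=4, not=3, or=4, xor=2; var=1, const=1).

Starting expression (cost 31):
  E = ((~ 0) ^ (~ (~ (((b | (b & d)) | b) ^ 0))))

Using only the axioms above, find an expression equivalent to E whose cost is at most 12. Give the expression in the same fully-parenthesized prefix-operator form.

((~ 0) ^ (b | b))   [cost 12]

(1) (b | (b & d))  =[absorb_or →]=  b    ⊢ ((~ 0) ^ (~ (~ ((b | b) ^ 0))))
(2) (~ (~ ((b | b) ^ 0)))  =[not_not →]=  ((b | b) ^ 0)    ⊢ ((~ 0) ^ ((b | b) ^ 0))
(3) ((b | b) ^ 0)  =[xor_false →]=  (b | b)    ⊢ cost 12, within 12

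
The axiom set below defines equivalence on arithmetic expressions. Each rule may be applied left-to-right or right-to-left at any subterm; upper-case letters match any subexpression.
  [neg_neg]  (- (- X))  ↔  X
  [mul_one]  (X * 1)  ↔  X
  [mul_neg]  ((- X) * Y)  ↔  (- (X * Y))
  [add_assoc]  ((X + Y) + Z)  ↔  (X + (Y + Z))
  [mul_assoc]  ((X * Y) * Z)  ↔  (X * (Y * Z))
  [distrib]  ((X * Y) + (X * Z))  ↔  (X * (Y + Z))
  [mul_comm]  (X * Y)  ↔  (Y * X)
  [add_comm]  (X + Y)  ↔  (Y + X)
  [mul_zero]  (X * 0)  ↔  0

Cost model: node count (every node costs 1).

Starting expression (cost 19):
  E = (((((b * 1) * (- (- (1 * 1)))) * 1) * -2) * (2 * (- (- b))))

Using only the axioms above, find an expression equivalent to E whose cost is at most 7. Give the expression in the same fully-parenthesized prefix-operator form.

((b * -2) * (2 * b))   [cost 7]

1. [neg_neg →] (- (- (1 * 1)))  →  (1 * 1);  E = (((((b * 1) * (1 * 1)) * 1) * -2) * (2 * (- (- b))))
2. [neg_neg →] (- (- b))  →  b;  E = (((((b * 1) * (1 * 1)) * 1) * -2) * (2 * b))
3. [mul_one →] (1 * 1)  →  1;  E = (((((b * 1) * 1) * 1) * -2) * (2 * b))
4. [mul_one →] ((b * 1) * 1)  →  (b * 1);  E = ((((b * 1) * 1) * -2) * (2 * b))
5. [mul_one →] (b * 1)  →  b;  E = (((b * 1) * -2) * (2 * b))
6. [mul_one →] (b * 1)  →  b;  cost 7 ≤ 7, done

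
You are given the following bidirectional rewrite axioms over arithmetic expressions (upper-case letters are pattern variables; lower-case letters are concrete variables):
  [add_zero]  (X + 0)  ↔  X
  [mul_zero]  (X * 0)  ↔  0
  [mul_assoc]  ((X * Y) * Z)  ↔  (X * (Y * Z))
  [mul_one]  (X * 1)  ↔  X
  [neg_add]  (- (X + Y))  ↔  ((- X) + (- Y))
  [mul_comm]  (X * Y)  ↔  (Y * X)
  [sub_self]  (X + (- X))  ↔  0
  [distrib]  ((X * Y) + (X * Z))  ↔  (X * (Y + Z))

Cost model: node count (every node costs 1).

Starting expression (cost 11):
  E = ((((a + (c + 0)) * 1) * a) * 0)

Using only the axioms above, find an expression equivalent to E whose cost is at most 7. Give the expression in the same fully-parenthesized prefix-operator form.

((a + c) * (a * 0))   [cost 7]

(1) ((((a + (c + 0)) * 1) * a) * 0)  =[mul_assoc →]=  (((a + (c + 0)) * 1) * (a * 0))
(2) ((a + (c + 0)) * 1)  =[mul_one →]=  (a + (c + 0))    ⊢ ((a + (c + 0)) * (a * 0))
(3) (c + 0)  =[add_zero →]=  c    ⊢ cost 7, within 7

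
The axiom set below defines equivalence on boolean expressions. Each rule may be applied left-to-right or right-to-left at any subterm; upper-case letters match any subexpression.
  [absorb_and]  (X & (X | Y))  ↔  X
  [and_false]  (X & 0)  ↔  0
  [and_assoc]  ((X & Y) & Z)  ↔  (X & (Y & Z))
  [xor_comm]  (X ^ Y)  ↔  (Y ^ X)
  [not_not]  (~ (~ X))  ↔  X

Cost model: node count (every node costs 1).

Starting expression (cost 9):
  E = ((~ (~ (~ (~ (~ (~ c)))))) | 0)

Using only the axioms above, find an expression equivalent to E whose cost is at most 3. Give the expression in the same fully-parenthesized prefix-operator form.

1. [not_not →] (~ (~ (~ (~ c))))  →  (~ (~ c));  E = ((~ (~ (~ (~ c)))) | 0)
2. [not_not →] (~ (~ (~ (~ c))))  →  (~ (~ c));  E = ((~ (~ c)) | 0)
3. [not_not →] (~ (~ c))  →  c;  cost 3 ≤ 3, done

(c | 0)   [cost 3]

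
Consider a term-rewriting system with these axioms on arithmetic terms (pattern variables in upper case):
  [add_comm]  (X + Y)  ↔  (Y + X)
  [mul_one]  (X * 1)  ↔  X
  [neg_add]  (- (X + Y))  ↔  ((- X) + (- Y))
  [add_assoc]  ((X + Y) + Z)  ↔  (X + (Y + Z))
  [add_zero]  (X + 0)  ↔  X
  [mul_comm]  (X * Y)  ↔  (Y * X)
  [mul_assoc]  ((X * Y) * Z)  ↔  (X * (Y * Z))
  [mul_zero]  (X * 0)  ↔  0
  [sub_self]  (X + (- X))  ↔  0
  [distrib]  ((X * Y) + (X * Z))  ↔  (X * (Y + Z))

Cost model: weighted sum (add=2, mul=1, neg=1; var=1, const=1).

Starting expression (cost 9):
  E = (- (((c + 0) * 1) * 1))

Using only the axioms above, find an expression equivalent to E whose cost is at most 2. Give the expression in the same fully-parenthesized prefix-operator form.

(1) (((c + 0) * 1) * 1)  =[mul_one →]=  ((c + 0) * 1)    ⊢ (- ((c + 0) * 1))
(2) (c + 0)  =[add_zero →]=  c    ⊢ (- (c * 1))
(3) (c * 1)  =[mul_one →]=  c    ⊢ cost 2, within 2

(- c)   [cost 2]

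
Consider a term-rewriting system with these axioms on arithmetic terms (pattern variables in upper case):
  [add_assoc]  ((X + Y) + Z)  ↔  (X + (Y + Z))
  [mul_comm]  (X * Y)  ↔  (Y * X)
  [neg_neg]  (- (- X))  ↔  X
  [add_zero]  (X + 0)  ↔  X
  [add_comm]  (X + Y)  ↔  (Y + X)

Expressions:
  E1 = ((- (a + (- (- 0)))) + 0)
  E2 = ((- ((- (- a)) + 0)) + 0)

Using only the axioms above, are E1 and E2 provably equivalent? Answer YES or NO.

step 1: add_zero (→) rewrites ((- (a + (- (- 0)))) + 0) into (- (a + (- (- 0))))
step 2: neg_neg (→) rewrites (- (- 0)) into 0, now (- (a + 0))
step 3: add_zero (→) rewrites (a + 0) into a, now (- a)
step 4: add_zero (←) rewrites (- a) into ((- a) + 0)
step 5: neg_neg (←) rewrites a into (- (- a)), now ((- (- (- a))) + 0)
step 6: add_zero (←) rewrites (- (- a)) into ((- (- a)) + 0), which is E2

YES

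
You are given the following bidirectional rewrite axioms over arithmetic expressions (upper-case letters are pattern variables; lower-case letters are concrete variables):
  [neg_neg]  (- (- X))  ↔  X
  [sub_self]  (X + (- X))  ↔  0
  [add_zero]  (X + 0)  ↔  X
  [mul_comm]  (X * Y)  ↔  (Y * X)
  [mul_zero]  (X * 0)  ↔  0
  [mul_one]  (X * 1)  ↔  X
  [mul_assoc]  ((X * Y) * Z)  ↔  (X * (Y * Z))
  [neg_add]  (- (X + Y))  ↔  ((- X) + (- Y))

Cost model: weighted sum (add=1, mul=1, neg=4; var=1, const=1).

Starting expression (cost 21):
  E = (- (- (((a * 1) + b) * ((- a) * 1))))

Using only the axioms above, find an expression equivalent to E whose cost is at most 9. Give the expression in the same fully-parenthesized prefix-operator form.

(1) (- (- (((a * 1) + b) * ((- a) * 1))))  =[neg_neg →]=  (((a * 1) + b) * ((- a) * 1))
(2) (a * 1)  =[mul_one →]=  a    ⊢ ((a + b) * ((- a) * 1))
(3) ((- a) * 1)  =[mul_one →]=  (- a)    ⊢ cost 9, within 9

((a + b) * (- a))   [cost 9]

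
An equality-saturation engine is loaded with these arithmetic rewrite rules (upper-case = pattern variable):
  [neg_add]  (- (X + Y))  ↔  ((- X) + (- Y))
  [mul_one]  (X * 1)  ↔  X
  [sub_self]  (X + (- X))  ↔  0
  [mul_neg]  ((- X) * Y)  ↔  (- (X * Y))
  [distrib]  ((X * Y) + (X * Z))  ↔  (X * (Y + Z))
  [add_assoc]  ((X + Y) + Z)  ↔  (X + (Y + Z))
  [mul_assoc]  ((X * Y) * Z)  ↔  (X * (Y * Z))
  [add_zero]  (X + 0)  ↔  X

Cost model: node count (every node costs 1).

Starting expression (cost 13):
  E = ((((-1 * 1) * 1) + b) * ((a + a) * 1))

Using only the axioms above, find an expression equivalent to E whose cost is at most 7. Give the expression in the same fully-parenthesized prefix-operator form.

step 1: mul_one (→) rewrites (-1 * 1) into -1, now (((-1 * 1) + b) * ((a + a) * 1))
step 2: mul_one (→) rewrites (-1 * 1) into -1, now ((-1 + b) * ((a + a) * 1))
step 3: mul_one (→) rewrites ((a + a) * 1) into (a + a), reaching cost 7 (bound 7)

((-1 + b) * (a + a))   [cost 7]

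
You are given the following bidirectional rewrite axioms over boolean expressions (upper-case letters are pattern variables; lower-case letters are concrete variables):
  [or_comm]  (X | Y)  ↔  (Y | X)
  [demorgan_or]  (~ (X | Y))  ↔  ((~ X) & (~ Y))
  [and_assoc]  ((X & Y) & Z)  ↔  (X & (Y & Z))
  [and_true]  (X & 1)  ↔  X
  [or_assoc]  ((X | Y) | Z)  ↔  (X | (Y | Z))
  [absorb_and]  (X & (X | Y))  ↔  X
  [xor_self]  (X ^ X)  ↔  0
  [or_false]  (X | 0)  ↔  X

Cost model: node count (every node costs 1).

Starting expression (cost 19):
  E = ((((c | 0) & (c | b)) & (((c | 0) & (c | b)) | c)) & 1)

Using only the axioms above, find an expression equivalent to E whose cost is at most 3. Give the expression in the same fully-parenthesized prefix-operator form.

(1) (((c | 0) & (c | b)) & (((c | 0) & (c | b)) | c))  =[absorb_and →]=  ((c | 0) & (c | b))    ⊢ (((c | 0) & (c | b)) & 1)
(2) (c | 0)  =[or_false →]=  c    ⊢ ((c & (c | b)) & 1)
(3) (c & (c | b))  =[absorb_and →]=  c    ⊢ cost 3, within 3

(c & 1)   [cost 3]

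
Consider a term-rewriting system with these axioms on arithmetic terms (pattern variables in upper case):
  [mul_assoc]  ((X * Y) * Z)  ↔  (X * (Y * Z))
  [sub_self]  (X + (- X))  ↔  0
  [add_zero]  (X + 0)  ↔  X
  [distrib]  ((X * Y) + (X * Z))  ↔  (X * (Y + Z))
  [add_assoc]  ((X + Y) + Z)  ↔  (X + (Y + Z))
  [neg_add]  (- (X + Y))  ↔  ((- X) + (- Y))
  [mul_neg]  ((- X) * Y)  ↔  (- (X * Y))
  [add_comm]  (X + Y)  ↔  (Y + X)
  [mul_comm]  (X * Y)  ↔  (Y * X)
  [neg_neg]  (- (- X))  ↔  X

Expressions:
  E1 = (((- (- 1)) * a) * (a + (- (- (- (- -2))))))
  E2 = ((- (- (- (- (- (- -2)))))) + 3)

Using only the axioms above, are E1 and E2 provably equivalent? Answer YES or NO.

NO

The axioms are sound identities: if E1 ↔* E2 then E1 and E2 evaluate identically under any assignment.
Under a=0: E1 evaluates to 0, E2 to 1. Distinct ⇒ no rewrite sequence connects them.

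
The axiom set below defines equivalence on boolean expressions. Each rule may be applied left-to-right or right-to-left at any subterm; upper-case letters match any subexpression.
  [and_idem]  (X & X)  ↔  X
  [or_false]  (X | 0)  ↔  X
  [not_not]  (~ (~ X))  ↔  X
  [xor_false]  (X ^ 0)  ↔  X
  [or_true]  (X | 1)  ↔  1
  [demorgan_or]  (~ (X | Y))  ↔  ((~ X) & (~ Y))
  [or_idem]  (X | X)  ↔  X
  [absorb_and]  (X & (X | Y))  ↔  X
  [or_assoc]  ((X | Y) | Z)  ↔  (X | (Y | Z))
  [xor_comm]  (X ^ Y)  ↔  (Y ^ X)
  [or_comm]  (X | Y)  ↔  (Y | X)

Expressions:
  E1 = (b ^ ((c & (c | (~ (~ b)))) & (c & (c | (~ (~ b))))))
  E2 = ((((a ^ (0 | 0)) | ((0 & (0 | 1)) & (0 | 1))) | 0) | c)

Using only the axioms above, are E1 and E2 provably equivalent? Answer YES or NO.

The axioms are sound identities: if E1 ↔* E2 then E1 and E2 evaluate identically under any assignment.
Under a=0, b=1, c=0: E1 evaluates to 1, E2 to 0. Distinct ⇒ no rewrite sequence connects them.

NO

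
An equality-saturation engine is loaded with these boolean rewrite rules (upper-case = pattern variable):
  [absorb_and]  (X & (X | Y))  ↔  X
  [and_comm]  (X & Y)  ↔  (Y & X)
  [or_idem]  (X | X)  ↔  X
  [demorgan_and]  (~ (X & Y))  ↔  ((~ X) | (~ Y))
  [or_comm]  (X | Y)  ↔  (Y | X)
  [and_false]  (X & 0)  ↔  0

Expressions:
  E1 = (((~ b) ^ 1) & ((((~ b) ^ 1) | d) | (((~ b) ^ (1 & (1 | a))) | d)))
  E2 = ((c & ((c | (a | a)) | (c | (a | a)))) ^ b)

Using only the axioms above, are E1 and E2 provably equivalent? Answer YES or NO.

NO

Every axiom is a valid identity, so a rewrite proof would force E1 and E2 to agree under every assignment.
At a=0, b=0, c=1, d=0: E1 = 0 but E2 = 1; they differ, so no derivation exists.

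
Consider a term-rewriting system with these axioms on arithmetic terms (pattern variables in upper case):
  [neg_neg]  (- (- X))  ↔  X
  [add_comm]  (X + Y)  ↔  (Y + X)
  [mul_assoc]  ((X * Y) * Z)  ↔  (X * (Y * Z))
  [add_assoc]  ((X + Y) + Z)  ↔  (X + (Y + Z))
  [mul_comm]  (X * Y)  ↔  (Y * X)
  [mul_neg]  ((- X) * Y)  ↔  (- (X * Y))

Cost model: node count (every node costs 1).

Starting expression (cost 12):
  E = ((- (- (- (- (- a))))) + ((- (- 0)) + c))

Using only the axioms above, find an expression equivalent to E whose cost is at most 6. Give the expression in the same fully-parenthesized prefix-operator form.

((- a) + (0 + c))   [cost 6]

step 1: neg_neg (→) rewrites (- (- (- a))) into (- a), now ((- (- (- a))) + ((- (- 0)) + c))
step 2: neg_neg (→) rewrites (- (- 0)) into 0, now ((- (- (- a))) + (0 + c))
step 3: neg_neg (→) rewrites (- (- a)) into a, reaching cost 6 (bound 6)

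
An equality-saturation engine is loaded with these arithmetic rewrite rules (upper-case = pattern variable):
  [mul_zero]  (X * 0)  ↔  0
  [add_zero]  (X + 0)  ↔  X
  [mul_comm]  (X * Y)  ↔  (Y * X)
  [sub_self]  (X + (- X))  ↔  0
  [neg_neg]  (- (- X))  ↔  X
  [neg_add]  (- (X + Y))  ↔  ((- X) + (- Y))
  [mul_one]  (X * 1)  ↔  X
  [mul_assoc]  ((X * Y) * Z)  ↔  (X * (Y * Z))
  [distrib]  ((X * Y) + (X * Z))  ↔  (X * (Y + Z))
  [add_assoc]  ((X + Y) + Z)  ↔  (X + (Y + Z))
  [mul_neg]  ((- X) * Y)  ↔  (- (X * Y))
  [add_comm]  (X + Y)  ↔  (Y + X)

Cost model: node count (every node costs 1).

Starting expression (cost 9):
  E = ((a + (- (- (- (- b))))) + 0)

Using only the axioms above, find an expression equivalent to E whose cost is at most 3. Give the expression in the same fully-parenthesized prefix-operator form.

(a + b)   [cost 3]

1. [add_zero →] ((a + (- (- (- (- b))))) + 0)  →  (a + (- (- (- (- b)))))
2. [neg_neg →] (- (- (- b)))  →  (- b);  E = (a + (- (- b)))
3. [neg_neg →] (- (- b))  →  b;  cost 3 ≤ 3, done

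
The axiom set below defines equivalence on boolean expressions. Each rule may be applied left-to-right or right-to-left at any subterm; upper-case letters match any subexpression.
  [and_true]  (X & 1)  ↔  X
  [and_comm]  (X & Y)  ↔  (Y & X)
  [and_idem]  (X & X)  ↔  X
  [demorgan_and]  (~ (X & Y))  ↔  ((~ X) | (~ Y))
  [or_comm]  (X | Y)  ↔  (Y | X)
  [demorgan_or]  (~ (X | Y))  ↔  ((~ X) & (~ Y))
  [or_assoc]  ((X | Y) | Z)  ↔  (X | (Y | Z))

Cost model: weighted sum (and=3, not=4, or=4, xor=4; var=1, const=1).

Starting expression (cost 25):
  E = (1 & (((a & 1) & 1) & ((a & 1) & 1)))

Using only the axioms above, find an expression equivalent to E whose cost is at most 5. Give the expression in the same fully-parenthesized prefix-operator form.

step 1: and_idem (→) rewrites (((a & 1) & 1) & ((a & 1) & 1)) into ((a & 1) & 1), now (1 & ((a & 1) & 1))
step 2: and_true (→) rewrites ((a & 1) & 1) into (a & 1), now (1 & (a & 1))
step 3: and_true (→) rewrites (a & 1) into a, reaching cost 5 (bound 5)

(1 & a)   [cost 5]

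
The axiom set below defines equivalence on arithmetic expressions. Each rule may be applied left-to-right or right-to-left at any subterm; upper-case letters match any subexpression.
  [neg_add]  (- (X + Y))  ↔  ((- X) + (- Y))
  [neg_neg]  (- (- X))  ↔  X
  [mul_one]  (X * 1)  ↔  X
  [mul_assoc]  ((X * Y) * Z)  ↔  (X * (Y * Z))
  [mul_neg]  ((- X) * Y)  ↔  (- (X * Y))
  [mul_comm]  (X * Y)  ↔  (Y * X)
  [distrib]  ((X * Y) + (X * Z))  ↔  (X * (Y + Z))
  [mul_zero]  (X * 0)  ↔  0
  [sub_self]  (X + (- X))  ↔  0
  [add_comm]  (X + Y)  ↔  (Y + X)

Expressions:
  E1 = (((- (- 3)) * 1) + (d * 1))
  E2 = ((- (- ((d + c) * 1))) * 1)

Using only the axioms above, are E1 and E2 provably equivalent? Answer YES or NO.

NO

The axioms are sound identities: if E1 ↔* E2 then E1 and E2 evaluate identically under any assignment.
Under c=0, d=0: E1 evaluates to 3, E2 to 0. Distinct ⇒ no rewrite sequence connects them.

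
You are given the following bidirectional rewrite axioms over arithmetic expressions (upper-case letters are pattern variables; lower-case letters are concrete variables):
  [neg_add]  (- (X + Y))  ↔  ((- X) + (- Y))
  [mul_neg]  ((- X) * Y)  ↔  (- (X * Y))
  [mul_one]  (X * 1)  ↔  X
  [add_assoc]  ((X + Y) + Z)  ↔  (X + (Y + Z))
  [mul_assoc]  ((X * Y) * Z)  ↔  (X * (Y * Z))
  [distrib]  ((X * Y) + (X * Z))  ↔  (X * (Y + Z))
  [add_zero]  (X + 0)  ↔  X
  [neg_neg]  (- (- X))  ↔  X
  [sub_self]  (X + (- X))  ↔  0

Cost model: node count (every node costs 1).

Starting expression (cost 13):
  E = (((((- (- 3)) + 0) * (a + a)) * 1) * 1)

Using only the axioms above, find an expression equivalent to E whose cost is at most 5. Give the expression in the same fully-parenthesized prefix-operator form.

(3 * (a + a))   [cost 5]

(1) (- (- 3))  =[neg_neg →]=  3    ⊢ ((((3 + 0) * (a + a)) * 1) * 1)
(2) (3 + 0)  =[add_zero →]=  3    ⊢ (((3 * (a + a)) * 1) * 1)
(3) ((3 * (a + a)) * 1)  =[mul_one →]=  (3 * (a + a))    ⊢ ((3 * (a + a)) * 1)
(4) ((3 * (a + a)) * 1)  =[mul_one →]=  (3 * (a + a))    ⊢ cost 5, within 5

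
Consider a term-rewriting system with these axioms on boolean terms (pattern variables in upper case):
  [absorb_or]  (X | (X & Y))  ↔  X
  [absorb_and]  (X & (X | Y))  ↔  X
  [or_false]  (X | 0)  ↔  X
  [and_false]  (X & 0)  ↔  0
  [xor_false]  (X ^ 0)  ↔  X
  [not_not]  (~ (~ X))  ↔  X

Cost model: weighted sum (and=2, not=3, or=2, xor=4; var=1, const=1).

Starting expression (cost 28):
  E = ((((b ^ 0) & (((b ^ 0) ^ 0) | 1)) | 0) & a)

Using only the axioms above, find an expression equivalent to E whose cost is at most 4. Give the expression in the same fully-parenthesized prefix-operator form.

1. [xor_false →] (b ^ 0)  →  b;  E = ((((b ^ 0) & ((b ^ 0) | 1)) | 0) & a)
2. [absorb_and →] ((b ^ 0) & ((b ^ 0) | 1))  →  (b ^ 0);  E = (((b ^ 0) | 0) & a)
3. [or_false →] ((b ^ 0) | 0)  →  (b ^ 0);  E = ((b ^ 0) & a)
4. [xor_false →] (b ^ 0)  →  b;  cost 4 ≤ 4, done

(b & a)   [cost 4]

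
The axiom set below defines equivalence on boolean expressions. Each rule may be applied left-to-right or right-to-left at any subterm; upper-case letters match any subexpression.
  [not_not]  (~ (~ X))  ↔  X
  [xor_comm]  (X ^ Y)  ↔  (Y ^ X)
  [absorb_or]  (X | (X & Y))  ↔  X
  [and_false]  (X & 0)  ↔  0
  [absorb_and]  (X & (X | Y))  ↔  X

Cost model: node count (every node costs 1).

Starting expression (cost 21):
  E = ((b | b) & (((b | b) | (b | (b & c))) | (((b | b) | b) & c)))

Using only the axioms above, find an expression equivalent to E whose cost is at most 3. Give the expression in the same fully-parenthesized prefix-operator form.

(b | b)   [cost 3]

step 1: absorb_or (→) rewrites (b | (b & c)) into b, now ((b | b) & (((b | b) | b) | (((b | b) | b) & c)))
step 2: absorb_or (→) rewrites (((b | b) | b) | (((b | b) | b) & c)) into ((b | b) | b), now ((b | b) & ((b | b) | b))
step 3: absorb_and (→) rewrites ((b | b) & ((b | b) | b)) into (b | b), reaching cost 3 (bound 3)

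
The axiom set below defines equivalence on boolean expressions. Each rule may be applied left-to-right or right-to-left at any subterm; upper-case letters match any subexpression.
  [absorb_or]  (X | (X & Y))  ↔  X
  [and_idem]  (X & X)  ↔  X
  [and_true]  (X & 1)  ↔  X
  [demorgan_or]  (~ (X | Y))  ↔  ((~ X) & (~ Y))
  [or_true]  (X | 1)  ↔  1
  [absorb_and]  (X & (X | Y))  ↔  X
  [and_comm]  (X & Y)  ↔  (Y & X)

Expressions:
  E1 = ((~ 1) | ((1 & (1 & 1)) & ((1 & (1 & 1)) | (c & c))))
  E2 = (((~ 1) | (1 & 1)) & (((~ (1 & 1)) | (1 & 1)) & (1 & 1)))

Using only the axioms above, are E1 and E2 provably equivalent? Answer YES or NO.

YES

1. [and_idem →] (c & c)  →  c;  E1 = ((~ 1) | ((1 & (1 & 1)) & ((1 & (1 & 1)) | c)))
2. [absorb_and →] ((1 & (1 & 1)) & ((1 & (1 & 1)) | c))  →  (1 & (1 & 1));  E1 = ((~ 1) | (1 & (1 & 1)))
3. [and_idem →] (1 & 1)  →  1;  E1 = ((~ 1) | (1 & 1))
4. [and_idem ←] ((~ 1) | (1 & 1))  →  (((~ 1) | (1 & 1)) & ((~ 1) | (1 & 1)))
5. [and_true ←] ((~ 1) | (1 & 1))  →  (((~ 1) | (1 & 1)) & 1);  E1 = (((~ 1) | (1 & 1)) & (((~ 1) | (1 & 1)) & 1))
6. [and_idem ←] 1  →  (1 & 1);  E1 = (((~ 1) | (1 & 1)) & (((~ 1) | (1 & 1)) & (1 & 1)))
7. [and_idem ←] 1  →  (1 & 1);  this is E2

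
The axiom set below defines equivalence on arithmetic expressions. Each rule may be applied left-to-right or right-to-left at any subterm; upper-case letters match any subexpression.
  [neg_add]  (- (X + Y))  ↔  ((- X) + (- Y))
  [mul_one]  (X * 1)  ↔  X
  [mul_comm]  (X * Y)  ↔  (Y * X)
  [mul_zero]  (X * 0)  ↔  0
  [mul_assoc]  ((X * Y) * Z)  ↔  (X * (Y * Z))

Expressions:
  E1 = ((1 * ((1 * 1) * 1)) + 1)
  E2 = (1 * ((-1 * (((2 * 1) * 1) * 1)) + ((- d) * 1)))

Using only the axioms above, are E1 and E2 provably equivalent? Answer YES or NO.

The axioms are sound identities: if E1 ↔* E2 then E1 and E2 evaluate identically under any assignment.
Under d=0: E1 evaluates to 2, E2 to -2. Distinct ⇒ no rewrite sequence connects them.

NO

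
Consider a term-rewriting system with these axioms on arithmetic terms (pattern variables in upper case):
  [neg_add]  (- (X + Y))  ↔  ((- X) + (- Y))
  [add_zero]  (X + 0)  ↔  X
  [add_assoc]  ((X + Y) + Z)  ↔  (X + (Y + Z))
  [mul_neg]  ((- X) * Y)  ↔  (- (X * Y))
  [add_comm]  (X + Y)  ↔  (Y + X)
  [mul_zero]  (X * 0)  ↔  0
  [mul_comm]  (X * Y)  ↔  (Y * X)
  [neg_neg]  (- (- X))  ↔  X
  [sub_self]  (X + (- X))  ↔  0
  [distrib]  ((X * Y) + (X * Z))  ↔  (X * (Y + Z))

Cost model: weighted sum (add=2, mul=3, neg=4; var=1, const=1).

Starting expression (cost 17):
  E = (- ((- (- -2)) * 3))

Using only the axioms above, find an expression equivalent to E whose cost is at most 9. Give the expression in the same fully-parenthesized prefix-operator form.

(- (-2 * 3))   [cost 9]

step 1: neg_neg (→) rewrites (- (- -2)) into -2, reaching cost 9 (bound 9)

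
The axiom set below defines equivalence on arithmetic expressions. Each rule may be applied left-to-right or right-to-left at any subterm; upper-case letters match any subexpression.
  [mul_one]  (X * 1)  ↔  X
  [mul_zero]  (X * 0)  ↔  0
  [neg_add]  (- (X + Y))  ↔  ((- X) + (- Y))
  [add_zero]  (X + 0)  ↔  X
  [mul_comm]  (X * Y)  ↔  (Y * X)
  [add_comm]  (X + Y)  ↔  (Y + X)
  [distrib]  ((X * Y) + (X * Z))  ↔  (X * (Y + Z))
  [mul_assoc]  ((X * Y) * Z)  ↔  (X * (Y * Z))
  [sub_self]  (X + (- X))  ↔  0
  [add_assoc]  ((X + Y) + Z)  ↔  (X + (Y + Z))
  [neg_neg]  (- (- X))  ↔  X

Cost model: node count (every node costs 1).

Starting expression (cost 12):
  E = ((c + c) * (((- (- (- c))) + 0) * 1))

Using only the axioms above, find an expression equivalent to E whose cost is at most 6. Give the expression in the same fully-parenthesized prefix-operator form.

((c + c) * (- c))   [cost 6]

(1) (((- (- (- c))) + 0) * 1)  =[mul_one →]=  ((- (- (- c))) + 0)    ⊢ ((c + c) * ((- (- (- c))) + 0))
(2) ((- (- (- c))) + 0)  =[add_zero →]=  (- (- (- c)))    ⊢ ((c + c) * (- (- (- c))))
(3) (- (- c))  =[neg_neg →]=  c    ⊢ cost 6, within 6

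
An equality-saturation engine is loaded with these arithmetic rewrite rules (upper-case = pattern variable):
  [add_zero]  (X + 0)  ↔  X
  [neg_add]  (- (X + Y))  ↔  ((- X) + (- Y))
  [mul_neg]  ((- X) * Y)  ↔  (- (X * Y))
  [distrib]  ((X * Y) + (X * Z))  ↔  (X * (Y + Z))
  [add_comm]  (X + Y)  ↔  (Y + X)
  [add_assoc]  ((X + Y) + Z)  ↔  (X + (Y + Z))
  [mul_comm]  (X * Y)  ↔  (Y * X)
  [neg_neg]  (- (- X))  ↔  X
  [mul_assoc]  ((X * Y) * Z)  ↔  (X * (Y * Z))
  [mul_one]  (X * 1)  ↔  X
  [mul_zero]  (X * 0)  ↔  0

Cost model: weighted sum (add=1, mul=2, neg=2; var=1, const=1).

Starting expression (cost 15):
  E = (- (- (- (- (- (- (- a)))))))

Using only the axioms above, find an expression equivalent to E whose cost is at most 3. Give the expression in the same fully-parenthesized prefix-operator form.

(- a)   [cost 3]

1. [neg_neg →] (- (- (- a)))  →  (- a);  E = (- (- (- (- (- a)))))
2. [neg_neg →] (- (- (- (- a))))  →  (- (- a));  E = (- (- (- a)))
3. [neg_neg →] (- (- (- a)))  →  (- a);  cost 3 ≤ 3, done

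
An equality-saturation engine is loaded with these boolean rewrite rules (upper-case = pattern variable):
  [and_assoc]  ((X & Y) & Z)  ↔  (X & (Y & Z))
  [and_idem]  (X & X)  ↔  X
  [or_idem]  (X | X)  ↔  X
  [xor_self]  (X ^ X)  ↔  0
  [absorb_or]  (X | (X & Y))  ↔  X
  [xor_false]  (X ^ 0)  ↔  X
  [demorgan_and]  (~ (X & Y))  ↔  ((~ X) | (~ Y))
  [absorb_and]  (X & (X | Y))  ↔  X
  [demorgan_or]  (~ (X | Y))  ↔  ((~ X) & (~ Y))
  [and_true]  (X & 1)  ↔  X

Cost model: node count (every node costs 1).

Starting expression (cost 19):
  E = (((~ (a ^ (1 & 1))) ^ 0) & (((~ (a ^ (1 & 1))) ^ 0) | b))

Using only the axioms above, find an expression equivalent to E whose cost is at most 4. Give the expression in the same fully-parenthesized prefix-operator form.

(~ (a ^ 1))   [cost 4]

step 1: absorb_and (→) rewrites (((~ (a ^ (1 & 1))) ^ 0) & (((~ (a ^ (1 & 1))) ^ 0) | b)) into ((~ (a ^ (1 & 1))) ^ 0)
step 2: and_true (→) rewrites (1 & 1) into 1, now ((~ (a ^ 1)) ^ 0)
step 3: xor_false (→) rewrites ((~ (a ^ 1)) ^ 0) into (~ (a ^ 1)), reaching cost 4 (bound 4)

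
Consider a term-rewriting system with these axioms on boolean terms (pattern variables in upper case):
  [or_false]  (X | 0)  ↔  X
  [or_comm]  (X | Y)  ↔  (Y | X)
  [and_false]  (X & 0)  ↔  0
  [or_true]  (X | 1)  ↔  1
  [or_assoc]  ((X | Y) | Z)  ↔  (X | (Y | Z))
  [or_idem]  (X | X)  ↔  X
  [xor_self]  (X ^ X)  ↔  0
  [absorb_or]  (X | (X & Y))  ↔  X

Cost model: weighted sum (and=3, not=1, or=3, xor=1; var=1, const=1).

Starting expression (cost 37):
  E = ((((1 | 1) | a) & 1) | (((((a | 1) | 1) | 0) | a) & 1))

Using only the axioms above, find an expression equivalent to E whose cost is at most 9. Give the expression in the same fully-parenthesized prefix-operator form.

((a | 1) & 1)   [cost 9]

1. [or_true →] (a | 1)  →  1;  E = ((((1 | 1) | a) & 1) | ((((1 | 1) | 0) | a) & 1))
2. [or_comm →] ((1 | 1) | a)  →  (a | (1 | 1));  E = (((a | (1 | 1)) & 1) | ((((1 | 1) | 0) | a) & 1))
3. [or_false →] ((1 | 1) | 0)  →  (1 | 1);  E = (((a | (1 | 1)) & 1) | (((1 | 1) | a) & 1))
4. [or_comm →] ((1 | 1) | a)  →  (a | (1 | 1));  E = (((a | (1 | 1)) & 1) | ((a | (1 | 1)) & 1))
5. [or_idem →] (((a | (1 | 1)) & 1) | ((a | (1 | 1)) & 1))  →  ((a | (1 | 1)) & 1)
6. [or_idem →] (1 | 1)  →  1;  cost 9 ≤ 9, done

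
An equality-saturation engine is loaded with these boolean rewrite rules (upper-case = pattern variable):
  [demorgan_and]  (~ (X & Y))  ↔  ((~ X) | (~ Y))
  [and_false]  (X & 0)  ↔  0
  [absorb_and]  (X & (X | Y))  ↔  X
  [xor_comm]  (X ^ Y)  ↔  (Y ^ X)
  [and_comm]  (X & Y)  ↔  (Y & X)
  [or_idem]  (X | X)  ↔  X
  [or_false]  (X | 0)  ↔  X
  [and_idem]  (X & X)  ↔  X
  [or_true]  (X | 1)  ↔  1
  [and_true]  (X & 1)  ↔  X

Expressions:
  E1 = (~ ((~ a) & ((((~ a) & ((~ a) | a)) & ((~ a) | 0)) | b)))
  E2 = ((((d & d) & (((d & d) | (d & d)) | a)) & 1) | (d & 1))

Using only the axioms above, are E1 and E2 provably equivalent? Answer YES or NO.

NO

The axioms are sound identities: if E1 ↔* E2 then E1 and E2 evaluate identically under any assignment.
Under a=0, b=0, d=1: E1 evaluates to 0, E2 to 1. Distinct ⇒ no rewrite sequence connects them.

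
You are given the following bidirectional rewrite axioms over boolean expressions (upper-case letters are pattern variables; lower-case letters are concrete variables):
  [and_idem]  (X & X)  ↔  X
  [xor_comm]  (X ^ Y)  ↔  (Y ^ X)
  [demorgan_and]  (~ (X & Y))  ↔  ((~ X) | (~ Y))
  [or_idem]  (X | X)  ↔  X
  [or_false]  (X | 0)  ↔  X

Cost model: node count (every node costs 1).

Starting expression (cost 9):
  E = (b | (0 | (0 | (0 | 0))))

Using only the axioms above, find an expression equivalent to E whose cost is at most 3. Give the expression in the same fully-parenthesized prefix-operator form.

step 1: or_false (→) rewrites (0 | 0) into 0, now (b | (0 | (0 | 0)))
step 2: or_false (→) rewrites (0 | 0) into 0, now (b | (0 | 0))
step 3: or_idem (→) rewrites (0 | 0) into 0, reaching cost 3 (bound 3)

(b | 0)   [cost 3]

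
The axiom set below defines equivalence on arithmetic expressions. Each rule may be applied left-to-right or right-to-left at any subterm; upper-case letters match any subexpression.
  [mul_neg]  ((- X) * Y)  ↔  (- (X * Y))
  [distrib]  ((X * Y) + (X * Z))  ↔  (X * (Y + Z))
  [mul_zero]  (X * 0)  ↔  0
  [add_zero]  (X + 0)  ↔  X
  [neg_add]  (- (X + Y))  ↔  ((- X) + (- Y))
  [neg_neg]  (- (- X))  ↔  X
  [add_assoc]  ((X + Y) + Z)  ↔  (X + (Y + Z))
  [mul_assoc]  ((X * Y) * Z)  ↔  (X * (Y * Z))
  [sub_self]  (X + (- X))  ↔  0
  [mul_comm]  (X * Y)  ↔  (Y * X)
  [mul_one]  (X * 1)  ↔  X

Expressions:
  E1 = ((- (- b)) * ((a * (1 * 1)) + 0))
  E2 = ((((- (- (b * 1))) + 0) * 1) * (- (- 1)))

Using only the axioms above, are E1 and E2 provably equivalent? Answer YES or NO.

NO

The axioms are sound identities: if E1 ↔* E2 then E1 and E2 evaluate identically under any assignment.
Under a=0, b=1: E1 evaluates to 0, E2 to 1. Distinct ⇒ no rewrite sequence connects them.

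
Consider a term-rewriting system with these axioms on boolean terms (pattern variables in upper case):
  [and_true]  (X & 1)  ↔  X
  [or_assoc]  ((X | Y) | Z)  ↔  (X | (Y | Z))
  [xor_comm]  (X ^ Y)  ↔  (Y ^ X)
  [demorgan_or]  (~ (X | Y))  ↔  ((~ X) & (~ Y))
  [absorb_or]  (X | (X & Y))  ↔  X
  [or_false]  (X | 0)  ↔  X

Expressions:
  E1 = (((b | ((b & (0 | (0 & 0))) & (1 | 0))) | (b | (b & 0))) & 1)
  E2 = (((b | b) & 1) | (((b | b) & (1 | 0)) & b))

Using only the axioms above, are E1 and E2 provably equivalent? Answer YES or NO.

1. [absorb_or →] (0 | (0 & 0))  →  0;  E1 = (((b | ((b & 0) & (1 | 0))) | (b | (b & 0))) & 1)
2. [absorb_or →] (b | (b & 0))  →  b;  E1 = (((b | ((b & 0) & (1 | 0))) | b) & 1)
3. [or_false →] (1 | 0)  →  1;  E1 = (((b | ((b & 0) & 1)) | b) & 1)
4. [and_true →] ((b & 0) & 1)  →  (b & 0);  E1 = (((b | (b & 0)) | b) & 1)
5. [absorb_or →] (b | (b & 0))  →  b;  E1 = ((b | b) & 1)
6. [absorb_or ←] ((b | b) & 1)  →  (((b | b) & 1) | (((b | b) & 1) & b))
7. [or_false ←] 1  →  (1 | 0);  this is E2

YES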